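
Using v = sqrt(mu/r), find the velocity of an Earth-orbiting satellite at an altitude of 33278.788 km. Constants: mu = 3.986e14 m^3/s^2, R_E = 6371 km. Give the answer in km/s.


r = R_E + alt = 6371.0 + 33278.788 = 39649.7880 km = 3.9649788e+07 m
v = sqrt(mu/r) = sqrt(3.986e14 / 3.9649788e+07) = 3170.6493 m/s = 3.1706 km/s

3.1706 km/s


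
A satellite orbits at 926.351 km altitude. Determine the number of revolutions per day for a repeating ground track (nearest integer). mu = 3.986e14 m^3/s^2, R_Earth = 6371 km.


r = 7.297351e+06 m
T = 2*pi*sqrt(r^3/mu) = 6203.8184 s = 103.3970 min
revs/day = 1440 / 103.3970 = 13.9269
Rounded: 14 revolutions per day

14 revolutions per day


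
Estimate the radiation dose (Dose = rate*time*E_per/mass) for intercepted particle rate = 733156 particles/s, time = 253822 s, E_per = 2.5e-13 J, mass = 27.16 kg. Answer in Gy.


Total energy deposited = rate * time * E_per
  = 733156 * 253822 * 2.5e-13 = 0.04652278 J
Dose = E_total / mass = 0.04652278 / 27.16
Dose = 0.001712915 Gy

0.0017 Gy


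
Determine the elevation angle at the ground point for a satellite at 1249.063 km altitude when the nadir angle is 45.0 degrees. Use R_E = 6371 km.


r = R_E + alt = 7620.0630 km
Law of sines in the satellite / Earth-center / ground-point triangle:
  sin(nadir)/R_E = sin(90 + el)/r  =>  cos(el) = (r/R_E)*sin(nadir)
cos(el) = (7620.0630 / 6371.0000) * sin(45.0 deg) = 0.8457382
el = arccos(0.8457382) = 32.2489 deg
(Earth-central angle = 90 - nadir - el = 12.7511 deg)

32.2489 degrees


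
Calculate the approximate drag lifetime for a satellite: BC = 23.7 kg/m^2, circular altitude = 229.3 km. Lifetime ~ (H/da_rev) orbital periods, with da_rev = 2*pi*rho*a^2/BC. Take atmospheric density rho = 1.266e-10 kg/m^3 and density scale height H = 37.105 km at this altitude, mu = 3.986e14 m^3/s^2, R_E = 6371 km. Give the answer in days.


a = R_E + alt = 6600.3000 km = 6.6003e+06 m
da_rev = 2*pi*rho*a^2/BC = 2*pi*1.266e-10*(6.6003e+06)^2/23.7 = 1462.152192 m per revolution
N = H/da_rev = 37105.0000 m / 1462.152192 m = 25.3770 revolutions
P = 2*pi*sqrt(a^3/mu) = 5336.5027 s
lifetime = N*P = 25.3770 * 5336.5027 = 135424.2974 s = 1.5674 days

1.5674 days


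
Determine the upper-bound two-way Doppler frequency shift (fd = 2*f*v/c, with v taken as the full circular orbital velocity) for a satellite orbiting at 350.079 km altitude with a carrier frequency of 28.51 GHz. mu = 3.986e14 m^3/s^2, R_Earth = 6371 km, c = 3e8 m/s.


r = 6.721079e+06 m
v = sqrt(mu/r) = 7701.0359 m/s (worst-case radial velocity)
f = 28.51 GHz = 2.851e+10 Hz
fd = 2*f*v/c = 2*2.851e+10*7701.0359/3.0e+08
fd = 1.4637102e+06 Hz

1.4637e+06 Hz


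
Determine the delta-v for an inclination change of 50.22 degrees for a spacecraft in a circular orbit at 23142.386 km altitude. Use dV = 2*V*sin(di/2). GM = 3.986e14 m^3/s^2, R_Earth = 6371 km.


r = 29513.3860 km = 2.9513386e+07 m
V = sqrt(mu/r) = 3675.0151 m/s
di = 50.22 deg = 0.8765044 rad
dV = 2*V*sin(di/2) = 2*3675.0151*sin(0.4382522)
dV = 3119.0402 m/s = 3.1190 km/s

3.1190 km/s


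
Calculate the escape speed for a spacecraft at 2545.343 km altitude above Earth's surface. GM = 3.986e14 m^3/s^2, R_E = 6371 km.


r = 6371.0 + 2545.343 = 8916.3430 km = 8.916343e+06 m
v_esc = sqrt(2*mu/r) = sqrt(2*3.986e14 / 8.916343e+06)
v_esc = 9455.6255 m/s = 9.4556 km/s

9.4556 km/s


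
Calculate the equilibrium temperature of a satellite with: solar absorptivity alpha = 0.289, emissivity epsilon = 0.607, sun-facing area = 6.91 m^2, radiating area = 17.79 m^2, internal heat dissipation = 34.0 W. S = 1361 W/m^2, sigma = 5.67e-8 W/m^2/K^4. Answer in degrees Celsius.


Numerator = alpha*S*A_sun + Q_int = 0.289*1361*6.91 + 34.0 = 2751.9034 W
Denominator = eps*sigma*A_rad = 0.607*5.67e-8*17.79 = 6.1227665e-07 W/K^4
T^4 = 4.4945424e+09 K^4
T = 258.9234 K = -14.2266 C

-14.2266 degrees Celsius


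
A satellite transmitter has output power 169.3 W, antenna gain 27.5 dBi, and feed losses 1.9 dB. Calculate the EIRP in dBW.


Pt = 169.3 W = 22.2866 dBW
EIRP = Pt_dBW + Gt - losses = 22.2866 + 27.5 - 1.9 = 47.8866 dBW

47.8866 dBW


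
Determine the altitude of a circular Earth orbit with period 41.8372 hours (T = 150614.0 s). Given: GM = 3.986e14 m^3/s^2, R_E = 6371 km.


T = 150614.0 s
r = (mu*T^2/(4*pi^2))^(1/3) = (3.986e14 * 150614.0^2 / (4*pi^2))^(1/3)
r = 6.1183748e+07 m = 61183.7485 km
alt = r - R_E = 61183.7485 - 6371 = 54812.7485 km

54812.7485 km


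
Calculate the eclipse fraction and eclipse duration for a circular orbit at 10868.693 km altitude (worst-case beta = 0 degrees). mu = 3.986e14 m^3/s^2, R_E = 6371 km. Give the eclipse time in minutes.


r = 17239.6930 km
T = 375.4519 min
Eclipse fraction = arcsin(R_E/r)/pi = arcsin(6371.0000/17239.6930)/pi
= arcsin(0.3695541)/pi = 0.1204896
Eclipse duration = 0.1204896 * 375.4519 = 45.2380 min

45.2380 minutes


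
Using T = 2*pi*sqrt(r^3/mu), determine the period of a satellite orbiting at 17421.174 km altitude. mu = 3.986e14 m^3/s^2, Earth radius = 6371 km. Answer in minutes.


r = 23792.1740 km = 2.3792174e+07 m
T = 2*pi*sqrt(r^3/mu) = 2*pi*sqrt(1.3467977e+22 / 3.986e14)
T = 36522.6610 s = 608.7110 min

608.7110 minutes


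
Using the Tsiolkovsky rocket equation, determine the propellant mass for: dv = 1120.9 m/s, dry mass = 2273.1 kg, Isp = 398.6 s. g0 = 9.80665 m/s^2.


ve = Isp * g0 = 398.6 * 9.80665 = 3908.930690 m/s
mass ratio = exp(dv/ve) = exp(1120.9/3908.930690) = 1.33209596
m_prop = m_dry * (mr - 1) = 2273.1 * (1.33209596 - 1)
m_prop = 754.8873 kg

754.8873 kg


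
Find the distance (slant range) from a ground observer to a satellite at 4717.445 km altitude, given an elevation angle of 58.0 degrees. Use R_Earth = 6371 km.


h = 4717.445 km, el = 58.0 deg
d = -R_E*sin(el) + sqrt((R_E*sin(el))^2 + 2*R_E*h + h^2)
d = -6371.0000*sin(1.0123) + sqrt((6371.0000*0.8480481)^2 + 2*6371.0000*4717.445 + 4717.445^2)
d = 5159.0672 km

5159.0672 km


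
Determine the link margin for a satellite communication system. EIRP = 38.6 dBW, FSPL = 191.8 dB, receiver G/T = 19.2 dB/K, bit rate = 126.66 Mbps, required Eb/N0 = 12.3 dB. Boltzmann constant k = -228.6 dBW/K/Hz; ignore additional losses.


C/N0 = EIRP - FSPL + G/T - k = 38.6 - 191.8 + 19.2 - (-228.6)
C/N0 = 94.6000 dB-Hz
R_b = 126.66 Mbps = 1.2666e+08 bps -> 10*log10(R_b) = 81.0264 dB-Hz
Eb/N0 = C/N0 - 10*log10(R_b) = 94.6000 - 81.0264 = 13.5736 dB
Margin = Eb/N0 - Eb/N0_req = 13.5736 - 12.3 = 1.2736 dB (link closes)

1.2736 dB


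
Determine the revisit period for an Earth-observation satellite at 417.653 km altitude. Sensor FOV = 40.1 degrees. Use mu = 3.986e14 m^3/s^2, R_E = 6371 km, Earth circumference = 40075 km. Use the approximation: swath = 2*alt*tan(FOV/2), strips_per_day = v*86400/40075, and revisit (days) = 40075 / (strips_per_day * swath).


swath = 2*417.653*tan(0.3499385) = 304.8523 km
v = sqrt(mu/r) = 7662.6121 m/s = 7.6626 km/s
strips/day = v*86400/40075 = 7.6626*86400/40075 = 16.5203
coverage/day = strips * swath = 16.5203 * 304.8523 = 5036.2411 km
revisit = 40075 / 5036.2411 = 7.9573 days

7.9573 days


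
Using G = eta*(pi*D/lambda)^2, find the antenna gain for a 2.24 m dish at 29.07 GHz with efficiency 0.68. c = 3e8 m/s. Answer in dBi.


lambda = c/f = 3e8 / 2.907e+10 = 0.01031992 m
G = eta*(pi*D/lambda)^2 = 0.68*(pi*2.24/0.01031992)^2
G = 316192.9984 (linear)
G = 10*log10(316192.9984) = 54.9995 dBi

54.9995 dBi


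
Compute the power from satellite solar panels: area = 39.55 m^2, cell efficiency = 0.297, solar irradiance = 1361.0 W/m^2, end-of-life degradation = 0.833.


P = area * eta * S * degradation
P = 39.55 * 0.297 * 1361.0 * 0.833
P = 13316.9897 W

13316.9897 W


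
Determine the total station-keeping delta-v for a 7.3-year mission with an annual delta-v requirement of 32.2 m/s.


dV = rate * years = 32.2 * 7.3
dV = 235.0600 m/s

235.0600 m/s


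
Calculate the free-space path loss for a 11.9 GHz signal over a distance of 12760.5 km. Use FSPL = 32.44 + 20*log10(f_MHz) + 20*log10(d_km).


f = 11.9 GHz = 11900.0000 MHz
d = 12760.5 km
FSPL = 32.44 + 20*log10(11900.0000) + 20*log10(12760.5)
FSPL = 32.44 + 81.5109 + 82.1174
FSPL = 196.0683 dB

196.0683 dB


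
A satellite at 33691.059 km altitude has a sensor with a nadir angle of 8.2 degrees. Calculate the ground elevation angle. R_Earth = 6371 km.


r = R_E + alt = 40062.0590 km
Law of sines in the satellite / Earth-center / ground-point triangle:
  sin(nadir)/R_E = sin(90 + el)/r  =>  cos(el) = (r/R_E)*sin(nadir)
cos(el) = (40062.0590 / 6371.0000) * sin(8.2 deg) = 0.8968778
el = arccos(0.8968778) = 26.2493 deg
(Earth-central angle = 90 - nadir - el = 55.5507 deg)

26.2493 degrees


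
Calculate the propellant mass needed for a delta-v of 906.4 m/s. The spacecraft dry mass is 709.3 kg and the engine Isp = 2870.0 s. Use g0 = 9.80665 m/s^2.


ve = Isp * g0 = 2870.0 * 9.80665 = 28145.085500 m/s
mass ratio = exp(dv/ve) = exp(906.4/28145.085500) = 1.03272874
m_prop = m_dry * (mr - 1) = 709.3 * (1.03272874 - 1)
m_prop = 23.2145 kg

23.2145 kg


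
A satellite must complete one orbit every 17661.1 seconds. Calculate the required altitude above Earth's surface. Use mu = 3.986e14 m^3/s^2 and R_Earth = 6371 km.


T = 17661.1 s
r = (mu*T^2/(4*pi^2))^(1/3) = (3.986e14 * 17661.1^2 / (4*pi^2))^(1/3)
r = 1.4657875e+07 m = 14657.8752 km
alt = r - R_E = 14657.8752 - 6371 = 8286.8752 km

8286.8752 km


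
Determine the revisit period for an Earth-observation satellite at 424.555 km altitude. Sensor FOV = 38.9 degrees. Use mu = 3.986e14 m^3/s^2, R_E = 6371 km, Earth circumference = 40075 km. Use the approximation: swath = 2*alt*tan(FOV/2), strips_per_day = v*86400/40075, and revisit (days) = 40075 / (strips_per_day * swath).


swath = 2*424.555*tan(0.3394665) = 299.8520 km
v = sqrt(mu/r) = 7658.7198 m/s = 7.6587 km/s
strips/day = v*86400/40075 = 7.6587*86400/40075 = 16.5119
coverage/day = strips * swath = 16.5119 * 299.8520 = 4951.1183 km
revisit = 40075 / 4951.1183 = 8.0941 days

8.0941 days


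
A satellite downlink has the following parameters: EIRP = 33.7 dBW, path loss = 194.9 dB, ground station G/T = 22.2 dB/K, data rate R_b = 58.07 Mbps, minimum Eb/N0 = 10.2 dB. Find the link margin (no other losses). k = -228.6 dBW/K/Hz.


C/N0 = EIRP - FSPL + G/T - k = 33.7 - 194.9 + 22.2 - (-228.6)
C/N0 = 89.6000 dB-Hz
R_b = 58.07 Mbps = 5.807e+07 bps -> 10*log10(R_b) = 77.6395 dB-Hz
Eb/N0 = C/N0 - 10*log10(R_b) = 89.6000 - 77.6395 = 11.9605 dB
Margin = Eb/N0 - Eb/N0_req = 11.9605 - 10.2 = 1.7605 dB (link closes)

1.7605 dB


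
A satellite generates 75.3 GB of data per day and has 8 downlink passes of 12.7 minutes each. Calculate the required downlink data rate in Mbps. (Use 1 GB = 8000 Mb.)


total contact time = 8 * 12.7 * 60 = 6096.0000 s
data = 75.3 GB = 602400.0000 Mb
rate = 602400.0000 / 6096.0000 = 98.8189 Mbps

98.8189 Mbps


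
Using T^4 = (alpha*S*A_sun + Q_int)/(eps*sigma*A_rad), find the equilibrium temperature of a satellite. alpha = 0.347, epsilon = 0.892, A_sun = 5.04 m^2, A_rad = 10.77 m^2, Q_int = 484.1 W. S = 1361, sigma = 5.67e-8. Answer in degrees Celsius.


Numerator = alpha*S*A_sun + Q_int = 0.347*1361*5.04 + 484.1 = 2864.3257 W
Denominator = eps*sigma*A_rad = 0.892*5.67e-8*10.77 = 5.4470783e-07 W/K^4
T^4 = 5.2584625e+09 K^4
T = 269.2866 K = -3.8634 C

-3.8634 degrees Celsius


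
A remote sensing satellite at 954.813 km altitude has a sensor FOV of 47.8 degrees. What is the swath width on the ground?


FOV = 47.8 deg = 0.8342674 rad
swath = 2 * alt * tan(FOV/2) = 2 * 954.813 * tan(0.4171337)
swath = 2 * 954.813 * 0.443139
swath = 846.2298 km

846.2298 km


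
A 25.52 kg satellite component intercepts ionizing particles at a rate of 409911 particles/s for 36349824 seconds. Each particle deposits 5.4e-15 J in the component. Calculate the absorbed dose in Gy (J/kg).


Total energy deposited = rate * time * E_per
  = 409911 * 36349824 * 5.4e-15 = 0.08046104 J
Dose = E_total / mass = 0.08046104 / 25.52
Dose = 0.003152862 Gy

0.0032 Gy


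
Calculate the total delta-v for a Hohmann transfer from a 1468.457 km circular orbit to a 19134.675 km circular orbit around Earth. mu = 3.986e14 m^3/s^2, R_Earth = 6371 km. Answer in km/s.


r1 = 7839.4570 km = 7.839457e+06 m
r2 = 25505.6750 km = 2.5505675e+07 m
dv1 = sqrt(mu/r1)*(sqrt(2*r2/(r1+r2)) - 1) = 1688.8841 m/s
dv2 = sqrt(mu/r2)*(1 - sqrt(2*r1/(r1+r2))) = 1242.4474 m/s
total dv = |dv1| + |dv2| = 1688.8841 + 1242.4474 = 2931.3315 m/s = 2.9313 km/s

2.9313 km/s


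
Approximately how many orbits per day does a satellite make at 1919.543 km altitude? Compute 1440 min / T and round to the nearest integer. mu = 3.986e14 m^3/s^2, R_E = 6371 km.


r = 8.290543e+06 m
T = 2*pi*sqrt(r^3/mu) = 7512.5208 s = 125.2087 min
revs/day = 1440 / 125.2087 = 11.5008
Rounded: 12 revolutions per day

12 revolutions per day


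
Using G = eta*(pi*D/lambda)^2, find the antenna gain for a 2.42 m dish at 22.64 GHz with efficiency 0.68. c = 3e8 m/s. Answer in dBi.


lambda = c/f = 3e8 / 2.264e+10 = 0.01325088 m
G = eta*(pi*D/lambda)^2 = 0.68*(pi*2.42/0.01325088)^2
G = 223846.1997 (linear)
G = 10*log10(223846.1997) = 53.4995 dBi

53.4995 dBi


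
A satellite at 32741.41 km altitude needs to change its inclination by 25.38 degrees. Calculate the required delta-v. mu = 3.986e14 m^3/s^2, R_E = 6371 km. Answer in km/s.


r = 39112.4100 km = 3.911241e+07 m
V = sqrt(mu/r) = 3192.3563 m/s
di = 25.38 deg = 0.4429646 rad
dV = 2*V*sin(di/2) = 2*3192.3563*sin(0.2214823)
dV = 1402.5677 m/s = 1.4026 km/s

1.4026 km/s


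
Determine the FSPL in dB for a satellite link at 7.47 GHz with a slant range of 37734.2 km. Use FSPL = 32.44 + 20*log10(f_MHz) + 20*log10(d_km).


f = 7.47 GHz = 7470.0000 MHz
d = 37734.2 km
FSPL = 32.44 + 20*log10(7470.0000) + 20*log10(37734.2)
FSPL = 32.44 + 77.4664 + 91.5347
FSPL = 201.4411 dB

201.4411 dB


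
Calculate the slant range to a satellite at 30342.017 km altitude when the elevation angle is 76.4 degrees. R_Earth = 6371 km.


h = 30342.017 km, el = 76.4 deg
d = -R_E*sin(el) + sqrt((R_E*sin(el))^2 + 2*R_E*h + h^2)
d = -6371.0000*sin(1.3334) + sqrt((6371.0000*0.971961)^2 + 2*6371.0000*30342.017 + 30342.017^2)
d = 30490.0756 km

30490.0756 km


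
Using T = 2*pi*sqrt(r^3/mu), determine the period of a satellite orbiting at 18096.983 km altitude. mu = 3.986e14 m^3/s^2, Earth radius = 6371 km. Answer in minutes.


r = 24467.9830 km = 2.4467983e+07 m
T = 2*pi*sqrt(r^3/mu) = 2*pi*sqrt(1.4648546e+22 / 3.986e14)
T = 38089.7811 s = 634.8297 min

634.8297 minutes


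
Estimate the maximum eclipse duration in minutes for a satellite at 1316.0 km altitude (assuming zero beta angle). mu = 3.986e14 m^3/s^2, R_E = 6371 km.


r = 7687.0000 km
T = 111.7880 min
Eclipse fraction = arcsin(R_E/r)/pi = arcsin(6371.0000/7687.0000)/pi
= arcsin(0.8288019)/pi = 0.310977
Eclipse duration = 0.310977 * 111.7880 = 34.7635 min

34.7635 minutes


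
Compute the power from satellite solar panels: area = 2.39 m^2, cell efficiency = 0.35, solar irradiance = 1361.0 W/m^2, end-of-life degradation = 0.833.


P = area * eta * S * degradation
P = 2.39 * 0.35 * 1361.0 * 0.833
P = 948.3509 W

948.3509 W


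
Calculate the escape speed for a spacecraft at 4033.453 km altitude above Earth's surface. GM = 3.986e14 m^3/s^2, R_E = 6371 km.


r = 6371.0 + 4033.453 = 10404.4530 km = 1.0404453e+07 m
v_esc = sqrt(2*mu/r) = sqrt(2*3.986e14 / 1.0404453e+07)
v_esc = 8753.3445 m/s = 8.7533 km/s

8.7533 km/s


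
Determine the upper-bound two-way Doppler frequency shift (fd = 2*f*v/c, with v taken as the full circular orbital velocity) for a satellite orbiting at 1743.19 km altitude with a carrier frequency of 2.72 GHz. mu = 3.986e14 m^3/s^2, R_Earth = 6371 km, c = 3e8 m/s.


r = 8.11419e+06 m
v = sqrt(mu/r) = 7008.8386 m/s (worst-case radial velocity)
f = 2.72 GHz = 2.72e+09 Hz
fd = 2*f*v/c = 2*2.72e+09*7008.8386/3.0e+08
fd = 127093.6071 Hz

127093.6071 Hz


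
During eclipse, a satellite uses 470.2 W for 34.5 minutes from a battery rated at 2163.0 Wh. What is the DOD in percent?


E_used = P * t / 60 = 470.2 * 34.5 / 60 = 270.3650 Wh
DOD = E_used / E_total * 100 = 270.3650 / 2163.0 * 100
DOD = 12.4995 %

12.4995 %


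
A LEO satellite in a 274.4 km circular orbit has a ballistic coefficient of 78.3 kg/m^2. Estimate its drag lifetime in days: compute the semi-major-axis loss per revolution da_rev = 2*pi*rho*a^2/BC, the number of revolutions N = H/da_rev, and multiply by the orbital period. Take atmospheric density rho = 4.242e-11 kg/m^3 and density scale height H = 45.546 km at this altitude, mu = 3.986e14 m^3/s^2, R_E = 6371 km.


a = R_E + alt = 6645.4000 km = 6.6454e+06 m
da_rev = 2*pi*rho*a^2/BC = 2*pi*4.242e-11*(6.6454e+06)^2/78.3 = 150.324935 m per revolution
N = H/da_rev = 45546.0000 m / 150.324935 m = 302.9837 revolutions
P = 2*pi*sqrt(a^3/mu) = 5391.2927 s
lifetime = N*P = 302.9837 * 5391.2927 = 1.6334736e+06 s = 18.9059 days

18.9059 days


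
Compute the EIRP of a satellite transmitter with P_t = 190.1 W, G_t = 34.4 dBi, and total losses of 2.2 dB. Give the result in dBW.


Pt = 190.1 W = 22.7898 dBW
EIRP = Pt_dBW + Gt - losses = 22.7898 + 34.4 - 2.2 = 54.9898 dBW

54.9898 dBW


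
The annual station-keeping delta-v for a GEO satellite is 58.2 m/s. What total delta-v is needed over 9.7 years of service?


dV = rate * years = 58.2 * 9.7
dV = 564.5400 m/s

564.5400 m/s


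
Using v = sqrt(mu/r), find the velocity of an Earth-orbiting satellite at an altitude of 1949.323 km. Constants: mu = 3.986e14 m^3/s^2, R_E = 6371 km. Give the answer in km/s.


r = R_E + alt = 6371.0 + 1949.323 = 8320.3230 km = 8.320323e+06 m
v = sqrt(mu/r) = sqrt(3.986e14 / 8.320323e+06) = 6921.4734 m/s = 6.9215 km/s

6.9215 km/s


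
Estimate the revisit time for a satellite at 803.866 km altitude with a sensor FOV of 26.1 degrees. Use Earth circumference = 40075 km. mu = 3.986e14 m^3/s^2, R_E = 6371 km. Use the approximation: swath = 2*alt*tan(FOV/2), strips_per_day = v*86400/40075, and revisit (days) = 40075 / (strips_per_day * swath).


swath = 2*803.866*tan(0.2277655) = 372.6523 km
v = sqrt(mu/r) = 7453.5256 m/s = 7.4535 km/s
strips/day = v*86400/40075 = 7.4535*86400/40075 = 16.0695
coverage/day = strips * swath = 16.0695 * 372.6523 = 5988.3301 km
revisit = 40075 / 5988.3301 = 6.6922 days

6.6922 days


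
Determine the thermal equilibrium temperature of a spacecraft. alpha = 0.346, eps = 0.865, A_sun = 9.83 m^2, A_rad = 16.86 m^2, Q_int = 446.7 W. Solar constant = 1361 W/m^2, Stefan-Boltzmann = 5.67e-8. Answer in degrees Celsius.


Numerator = alpha*S*A_sun + Q_int = 0.346*1361*9.83 + 446.7 = 5075.7060 W
Denominator = eps*sigma*A_rad = 0.865*5.67e-8*16.86 = 8.2690713e-07 W/K^4
T^4 = 6.1381814e+09 K^4
T = 279.9045 K = 6.7545 C

6.7545 degrees Celsius


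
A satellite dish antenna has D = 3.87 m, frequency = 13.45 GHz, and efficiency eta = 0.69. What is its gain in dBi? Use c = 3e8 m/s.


lambda = c/f = 3e8 / 1.345e+10 = 0.02230483 m
G = eta*(pi*D/lambda)^2 = 0.69*(pi*3.87/0.02230483)^2
G = 205008.9519 (linear)
G = 10*log10(205008.9519) = 53.1177 dBi

53.1177 dBi


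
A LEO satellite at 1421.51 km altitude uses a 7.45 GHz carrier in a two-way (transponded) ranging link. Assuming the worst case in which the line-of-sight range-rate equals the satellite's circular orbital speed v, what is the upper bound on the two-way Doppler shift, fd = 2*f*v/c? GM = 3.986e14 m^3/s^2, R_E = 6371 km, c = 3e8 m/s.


r = 7.79251e+06 m
v = sqrt(mu/r) = 7152.0405 m/s (worst-case radial velocity)
f = 7.45 GHz = 7.45e+09 Hz
fd = 2*f*v/c = 2*7.45e+09*7152.0405/3.0e+08
fd = 355218.0098 Hz

355218.0098 Hz


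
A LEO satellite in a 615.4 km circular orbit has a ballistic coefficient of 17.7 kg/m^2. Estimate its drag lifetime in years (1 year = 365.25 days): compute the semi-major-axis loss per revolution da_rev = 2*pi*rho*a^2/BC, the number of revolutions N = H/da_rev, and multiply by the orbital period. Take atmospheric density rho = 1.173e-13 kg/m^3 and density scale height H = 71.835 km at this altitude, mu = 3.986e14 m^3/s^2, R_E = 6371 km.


a = R_E + alt = 6986.4000 km = 6.9864e+06 m
da_rev = 2*pi*rho*a^2/BC = 2*pi*1.173e-13*(6.9864e+06)^2/17.7 = 2.032411 m per revolution
N = H/da_rev = 71835.0000 m / 2.032411 m = 35344.7234 revolutions
P = 2*pi*sqrt(a^3/mu) = 5811.5421 s
lifetime = N*P = 35344.7234 * 5811.5421 = 2.0540735e+08 s = 2377.3999 days
years = 2377.3999 / 365.25 = 6.5090 years

6.5090 years


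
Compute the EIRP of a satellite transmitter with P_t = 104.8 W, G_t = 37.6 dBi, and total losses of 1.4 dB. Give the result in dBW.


Pt = 104.8 W = 20.2036 dBW
EIRP = Pt_dBW + Gt - losses = 20.2036 + 37.6 - 1.4 = 56.4036 dBW

56.4036 dBW


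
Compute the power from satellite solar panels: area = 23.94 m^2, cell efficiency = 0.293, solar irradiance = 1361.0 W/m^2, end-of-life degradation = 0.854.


P = area * eta * S * degradation
P = 23.94 * 0.293 * 1361.0 * 0.854
P = 8152.8183 W

8152.8183 W


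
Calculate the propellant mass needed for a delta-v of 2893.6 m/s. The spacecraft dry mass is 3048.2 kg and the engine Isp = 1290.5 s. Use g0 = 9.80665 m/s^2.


ve = Isp * g0 = 1290.5 * 9.80665 = 12655.481825 m/s
mass ratio = exp(dv/ve) = exp(2893.6/12655.481825) = 1.25689451
m_prop = m_dry * (mr - 1) = 3048.2 * (1.25689451 - 1)
m_prop = 783.0658 kg

783.0658 kg


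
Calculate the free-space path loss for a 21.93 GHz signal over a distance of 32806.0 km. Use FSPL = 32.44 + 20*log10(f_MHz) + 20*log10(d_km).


f = 21.93 GHz = 21930.0000 MHz
d = 32806.0 km
FSPL = 32.44 + 20*log10(21930.0000) + 20*log10(32806.0)
FSPL = 32.44 + 86.8208 + 90.3191
FSPL = 209.5798 dB

209.5798 dB


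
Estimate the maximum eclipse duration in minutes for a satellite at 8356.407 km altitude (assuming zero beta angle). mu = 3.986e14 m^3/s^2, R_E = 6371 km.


r = 14727.4070 km
T = 296.4486 min
Eclipse fraction = arcsin(R_E/r)/pi = arcsin(6371.0000/14727.4070)/pi
= arcsin(0.4325948)/pi = 0.1424019
Eclipse duration = 0.1424019 * 296.4486 = 42.2149 min

42.2149 minutes


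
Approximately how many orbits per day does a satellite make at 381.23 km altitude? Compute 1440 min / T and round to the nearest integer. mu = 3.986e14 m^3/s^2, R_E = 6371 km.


r = 6.75223e+06 m
T = 2*pi*sqrt(r^3/mu) = 5521.8177 s = 92.0303 min
revs/day = 1440 / 92.0303 = 15.6470
Rounded: 16 revolutions per day

16 revolutions per day


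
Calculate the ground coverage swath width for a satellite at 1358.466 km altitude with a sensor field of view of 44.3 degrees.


FOV = 44.3 deg = 0.7731809 rad
swath = 2 * alt * tan(FOV/2) = 2 * 1358.466 * tan(0.3865904)
swath = 2 * 1358.466 * 0.4070748
swath = 1105.9946 km

1105.9946 km


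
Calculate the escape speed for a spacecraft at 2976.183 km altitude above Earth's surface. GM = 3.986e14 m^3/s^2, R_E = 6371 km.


r = 6371.0 + 2976.183 = 9347.1830 km = 9.347183e+06 m
v_esc = sqrt(2*mu/r) = sqrt(2*3.986e14 / 9.347183e+06)
v_esc = 9235.1355 m/s = 9.2351 km/s

9.2351 km/s


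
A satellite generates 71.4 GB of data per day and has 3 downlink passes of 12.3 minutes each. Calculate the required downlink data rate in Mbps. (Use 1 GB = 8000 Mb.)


total contact time = 3 * 12.3 * 60 = 2214.0000 s
data = 71.4 GB = 571200.0000 Mb
rate = 571200.0000 / 2214.0000 = 257.9946 Mbps

257.9946 Mbps


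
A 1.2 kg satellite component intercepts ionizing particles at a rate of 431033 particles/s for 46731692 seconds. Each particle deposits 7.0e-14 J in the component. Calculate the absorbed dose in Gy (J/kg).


Total energy deposited = rate * time * E_per
  = 431033 * 46731692 * 7.0e-14 = 1.4100 J
Dose = E_total / mass = 1.4100 / 1.2
Dose = 1.1750 Gy

1.1750 Gy


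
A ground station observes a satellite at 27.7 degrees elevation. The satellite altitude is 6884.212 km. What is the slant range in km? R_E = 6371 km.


h = 6884.212 km, el = 27.7 deg
d = -R_E*sin(el) + sqrt((R_E*sin(el))^2 + 2*R_E*h + h^2)
d = -6371.0000*sin(0.4834562) + sqrt((6371.0000*0.464842)^2 + 2*6371.0000*6884.212 + 6884.212^2)
d = 9033.5544 km

9033.5544 km


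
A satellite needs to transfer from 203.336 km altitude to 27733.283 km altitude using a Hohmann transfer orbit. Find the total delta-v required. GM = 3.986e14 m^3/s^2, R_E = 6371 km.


r1 = 6574.3360 km = 6.574336e+06 m
r2 = 34104.2830 km = 3.4104283e+07 m
dv1 = sqrt(mu/r1)*(sqrt(2*r2/(r1+r2)) - 1) = 2296.2440 m/s
dv2 = sqrt(mu/r2)*(1 - sqrt(2*r1/(r1+r2))) = 1475.0574 m/s
total dv = |dv1| + |dv2| = 2296.2440 + 1475.0574 = 3771.3014 m/s = 3.7713 km/s

3.7713 km/s


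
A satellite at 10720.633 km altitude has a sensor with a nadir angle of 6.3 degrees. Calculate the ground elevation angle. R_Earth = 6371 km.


r = R_E + alt = 17091.6330 km
Law of sines in the satellite / Earth-center / ground-point triangle:
  sin(nadir)/R_E = sin(90 + el)/r  =>  cos(el) = (r/R_E)*sin(nadir)
cos(el) = (17091.6330 / 6371.0000) * sin(6.3 deg) = 0.2943868
el = arccos(0.2943868) = 72.8792 deg
(Earth-central angle = 90 - nadir - el = 10.8208 deg)

72.8792 degrees


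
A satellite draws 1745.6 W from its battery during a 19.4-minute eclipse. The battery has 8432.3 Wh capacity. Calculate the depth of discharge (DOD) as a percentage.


E_used = P * t / 60 = 1745.6 * 19.4 / 60 = 564.4107 Wh
DOD = E_used / E_total * 100 = 564.4107 / 8432.3 * 100
DOD = 6.6934 %

6.6934 %


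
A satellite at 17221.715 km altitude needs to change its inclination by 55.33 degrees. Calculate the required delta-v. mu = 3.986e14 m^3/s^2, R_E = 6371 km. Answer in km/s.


r = 23592.7150 km = 2.3592715e+07 m
V = sqrt(mu/r) = 4110.3584 m/s
di = 55.33 deg = 0.9656907 rad
dV = 2*V*sin(di/2) = 2*4110.3584*sin(0.4828453)
dV = 3816.8878 m/s = 3.8169 km/s

3.8169 km/s


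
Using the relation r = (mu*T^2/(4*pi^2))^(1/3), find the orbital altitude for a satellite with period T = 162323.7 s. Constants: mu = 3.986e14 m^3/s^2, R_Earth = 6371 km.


T = 162323.7 s
r = (mu*T^2/(4*pi^2))^(1/3) = (3.986e14 * 162323.7^2 / (4*pi^2))^(1/3)
r = 6.4315227e+07 m = 64315.2272 km
alt = r - R_E = 64315.2272 - 6371 = 57944.2272 km

57944.2272 km


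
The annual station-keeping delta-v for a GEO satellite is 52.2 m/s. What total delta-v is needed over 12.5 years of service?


dV = rate * years = 52.2 * 12.5
dV = 652.5000 m/s

652.5000 m/s


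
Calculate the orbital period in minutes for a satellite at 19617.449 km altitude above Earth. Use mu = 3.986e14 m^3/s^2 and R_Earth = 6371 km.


r = 25988.4490 km = 2.5988449e+07 m
T = 2*pi*sqrt(r^3/mu) = 2*pi*sqrt(1.7552585e+22 / 3.986e14)
T = 41694.7874 s = 694.9131 min

694.9131 minutes


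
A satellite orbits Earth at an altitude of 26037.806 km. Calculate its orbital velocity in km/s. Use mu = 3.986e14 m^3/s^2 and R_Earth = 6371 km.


r = R_E + alt = 6371.0 + 26037.806 = 32408.8060 km = 3.2408806e+07 m
v = sqrt(mu/r) = sqrt(3.986e14 / 3.2408806e+07) = 3507.0110 m/s = 3.5070 km/s

3.5070 km/s


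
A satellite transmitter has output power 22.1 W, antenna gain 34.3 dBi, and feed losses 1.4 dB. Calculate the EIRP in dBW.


Pt = 22.1 W = 13.4439 dBW
EIRP = Pt_dBW + Gt - losses = 13.4439 + 34.3 - 1.4 = 46.3439 dBW

46.3439 dBW


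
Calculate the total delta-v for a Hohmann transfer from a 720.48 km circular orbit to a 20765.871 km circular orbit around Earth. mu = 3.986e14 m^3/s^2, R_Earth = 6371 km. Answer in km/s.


r1 = 7091.4800 km = 7.09148e+06 m
r2 = 27136.8710 km = 2.7136871e+07 m
dv1 = sqrt(mu/r1)*(sqrt(2*r2/(r1+r2)) - 1) = 1943.4353 m/s
dv2 = sqrt(mu/r2)*(1 - sqrt(2*r1/(r1+r2))) = 1365.5011 m/s
total dv = |dv1| + |dv2| = 1943.4353 + 1365.5011 = 3308.9363 m/s = 3.3089 km/s

3.3089 km/s


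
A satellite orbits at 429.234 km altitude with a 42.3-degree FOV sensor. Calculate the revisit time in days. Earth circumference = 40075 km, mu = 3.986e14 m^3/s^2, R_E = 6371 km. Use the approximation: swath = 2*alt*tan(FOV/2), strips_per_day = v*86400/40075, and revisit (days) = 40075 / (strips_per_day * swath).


swath = 2*429.234*tan(0.3691371) = 332.1162 km
v = sqrt(mu/r) = 7656.0845 m/s = 7.6561 km/s
strips/day = v*86400/40075 = 7.6561*86400/40075 = 16.5062
coverage/day = strips * swath = 16.5062 * 332.1162 = 5481.9746 km
revisit = 40075 / 5481.9746 = 7.3103 days

7.3103 days


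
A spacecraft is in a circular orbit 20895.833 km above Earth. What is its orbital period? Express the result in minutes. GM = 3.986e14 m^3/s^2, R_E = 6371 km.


r = 27266.8330 km = 2.7266833e+07 m
T = 2*pi*sqrt(r^3/mu) = 2*pi*sqrt(2.027235e+22 / 3.986e14)
T = 44808.7954 s = 746.8133 min

746.8133 minutes


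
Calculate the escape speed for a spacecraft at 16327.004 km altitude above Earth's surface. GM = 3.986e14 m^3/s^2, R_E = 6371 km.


r = 6371.0 + 16327.004 = 22698.0040 km = 2.2698004e+07 m
v_esc = sqrt(2*mu/r) = sqrt(2*3.986e14 / 2.2698004e+07)
v_esc = 5926.3843 m/s = 5.9264 km/s

5.9264 km/s


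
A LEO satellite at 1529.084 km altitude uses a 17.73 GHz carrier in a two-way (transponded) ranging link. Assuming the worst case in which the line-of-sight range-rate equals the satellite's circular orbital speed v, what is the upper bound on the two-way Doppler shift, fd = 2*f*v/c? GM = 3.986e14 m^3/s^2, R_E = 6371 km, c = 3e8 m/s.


r = 7.900084e+06 m
v = sqrt(mu/r) = 7103.1795 m/s (worst-case radial velocity)
f = 17.73 GHz = 1.773e+10 Hz
fd = 2*f*v/c = 2*1.773e+10*7103.1795/3.0e+08
fd = 839595.8228 Hz

839595.8228 Hz


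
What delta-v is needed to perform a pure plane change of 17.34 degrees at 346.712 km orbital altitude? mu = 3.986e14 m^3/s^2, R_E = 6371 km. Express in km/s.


r = 6717.7120 km = 6.717712e+06 m
V = sqrt(mu/r) = 7702.9656 m/s
di = 17.34 deg = 0.3026401 rad
dV = 2*V*sin(di/2) = 2*7702.9656*sin(0.15132)
dV = 2322.3397 m/s = 2.3223 km/s

2.3223 km/s


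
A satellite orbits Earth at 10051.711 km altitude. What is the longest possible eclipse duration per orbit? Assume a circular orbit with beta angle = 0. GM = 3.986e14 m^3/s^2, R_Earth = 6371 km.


r = 16422.7110 km
T = 349.0818 min
Eclipse fraction = arcsin(R_E/r)/pi = arcsin(6371.0000/16422.7110)/pi
= arcsin(0.3879384)/pi = 0.1268127
Eclipse duration = 0.1268127 * 349.0818 = 44.2680 min

44.2680 minutes


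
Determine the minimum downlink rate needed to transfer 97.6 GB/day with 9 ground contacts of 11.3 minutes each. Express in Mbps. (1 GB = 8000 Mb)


total contact time = 9 * 11.3 * 60 = 6102.0000 s
data = 97.6 GB = 780800.0000 Mb
rate = 780800.0000 / 6102.0000 = 127.9580 Mbps

127.9580 Mbps


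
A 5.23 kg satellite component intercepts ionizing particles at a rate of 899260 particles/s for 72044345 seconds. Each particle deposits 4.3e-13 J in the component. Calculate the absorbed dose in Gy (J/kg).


Total energy deposited = rate * time * E_per
  = 899260 * 72044345 * 4.3e-13 = 27.8582 J
Dose = E_total / mass = 27.8582 / 5.23
Dose = 5.3266 Gy

5.3266 Gy


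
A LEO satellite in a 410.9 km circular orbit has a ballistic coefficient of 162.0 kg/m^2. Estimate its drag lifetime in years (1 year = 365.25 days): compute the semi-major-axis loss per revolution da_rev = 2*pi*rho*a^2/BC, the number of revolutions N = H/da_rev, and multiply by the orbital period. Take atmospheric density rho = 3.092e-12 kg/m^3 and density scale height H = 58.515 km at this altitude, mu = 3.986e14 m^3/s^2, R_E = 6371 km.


a = R_E + alt = 6781.9000 km = 6.7819e+06 m
da_rev = 2*pi*rho*a^2/BC = 2*pi*3.092e-12*(6.7819e+06)^2/162.0 = 5.515782 m per revolution
N = H/da_rev = 58515.0000 m / 5.515782 m = 10608.6496 revolutions
P = 2*pi*sqrt(a^3/mu) = 5558.2528 s
lifetime = N*P = 10608.6496 * 5558.2528 = 5.8965556e+07 s = 682.4717 days
years = 682.4717 / 365.25 = 1.8685 years

1.8685 years


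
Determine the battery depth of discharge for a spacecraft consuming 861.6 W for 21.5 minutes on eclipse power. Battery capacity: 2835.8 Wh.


E_used = P * t / 60 = 861.6 * 21.5 / 60 = 308.7400 Wh
DOD = E_used / E_total * 100 = 308.7400 / 2835.8 * 100
DOD = 10.8872 %

10.8872 %


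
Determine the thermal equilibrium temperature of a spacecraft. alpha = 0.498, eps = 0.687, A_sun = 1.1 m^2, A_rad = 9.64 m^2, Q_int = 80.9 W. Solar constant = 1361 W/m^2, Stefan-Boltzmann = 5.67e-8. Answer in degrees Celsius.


Numerator = alpha*S*A_sun + Q_int = 0.498*1361*1.1 + 80.9 = 826.4558 W
Denominator = eps*sigma*A_rad = 0.687*5.67e-8*9.64 = 3.7550596e-07 W/K^4
T^4 = 2.2009126e+09 K^4
T = 216.5961 K = -56.5539 C

-56.5539 degrees Celsius


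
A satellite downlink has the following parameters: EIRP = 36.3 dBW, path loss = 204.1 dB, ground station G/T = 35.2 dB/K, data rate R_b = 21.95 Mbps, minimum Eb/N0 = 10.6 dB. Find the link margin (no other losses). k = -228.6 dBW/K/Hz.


C/N0 = EIRP - FSPL + G/T - k = 36.3 - 204.1 + 35.2 - (-228.6)
C/N0 = 96.0000 dB-Hz
R_b = 21.95 Mbps = 2.195e+07 bps -> 10*log10(R_b) = 73.4143 dB-Hz
Eb/N0 = C/N0 - 10*log10(R_b) = 96.0000 - 73.4143 = 22.5857 dB
Margin = Eb/N0 - Eb/N0_req = 22.5857 - 10.6 = 11.9857 dB (link closes)

11.9857 dB


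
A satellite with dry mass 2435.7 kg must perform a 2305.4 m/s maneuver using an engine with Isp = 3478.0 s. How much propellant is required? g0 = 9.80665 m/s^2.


ve = Isp * g0 = 3478.0 * 9.80665 = 34107.528700 m/s
mass ratio = exp(dv/ve) = exp(2305.4/34107.528700) = 1.06992881
m_prop = m_dry * (mr - 1) = 2435.7 * (1.06992881 - 1)
m_prop = 170.3256 kg

170.3256 kg


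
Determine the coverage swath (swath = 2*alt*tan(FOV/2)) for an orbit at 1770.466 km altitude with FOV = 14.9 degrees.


FOV = 14.9 deg = 0.2600541 rad
swath = 2 * alt * tan(FOV/2) = 2 * 1770.466 * tan(0.130027)
swath = 2 * 1770.466 * 0.1307648
swath = 463.0293 km

463.0293 km


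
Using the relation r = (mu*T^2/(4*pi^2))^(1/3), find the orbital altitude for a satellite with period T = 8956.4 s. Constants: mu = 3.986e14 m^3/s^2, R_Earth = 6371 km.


T = 8956.4 s
r = (mu*T^2/(4*pi^2))^(1/3) = (3.986e14 * 8956.4^2 / (4*pi^2))^(1/3)
r = 9.3214078e+06 m = 9321.4078 km
alt = r - R_E = 9321.4078 - 6371 = 2950.4078 km

2950.4078 km


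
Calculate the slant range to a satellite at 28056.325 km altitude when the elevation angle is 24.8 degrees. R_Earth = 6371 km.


h = 28056.325 km, el = 24.8 deg
d = -R_E*sin(el) + sqrt((R_E*sin(el))^2 + 2*R_E*h + h^2)
d = -6371.0000*sin(0.4328417) + sqrt((6371.0000*0.4194521)^2 + 2*6371.0000*28056.325 + 28056.325^2)
d = 31265.7380 km

31265.7380 km


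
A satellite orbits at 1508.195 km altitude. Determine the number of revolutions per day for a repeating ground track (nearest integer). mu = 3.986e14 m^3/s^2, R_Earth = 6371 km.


r = 7.879195e+06 m
T = 2*pi*sqrt(r^3/mu) = 6960.3967 s = 116.0066 min
revs/day = 1440 / 116.0066 = 12.4131
Rounded: 12 revolutions per day

12 revolutions per day


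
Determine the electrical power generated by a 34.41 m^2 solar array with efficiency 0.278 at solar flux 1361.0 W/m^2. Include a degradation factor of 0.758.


P = area * eta * S * degradation
P = 34.41 * 0.278 * 1361.0 * 0.758
P = 9868.6285 W

9868.6285 W


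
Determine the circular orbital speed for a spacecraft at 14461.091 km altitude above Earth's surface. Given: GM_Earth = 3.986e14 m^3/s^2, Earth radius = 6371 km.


r = R_E + alt = 6371.0 + 14461.091 = 20832.0910 km = 2.0832091e+07 m
v = sqrt(mu/r) = sqrt(3.986e14 / 2.0832091e+07) = 4374.2360 m/s = 4.3742 km/s

4.3742 km/s


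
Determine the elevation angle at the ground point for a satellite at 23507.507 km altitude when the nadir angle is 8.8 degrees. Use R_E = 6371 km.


r = R_E + alt = 29878.5070 km
Law of sines in the satellite / Earth-center / ground-point triangle:
  sin(nadir)/R_E = sin(90 + el)/r  =>  cos(el) = (r/R_E)*sin(nadir)
cos(el) = (29878.5070 / 6371.0000) * sin(8.8 deg) = 0.717468
el = arccos(0.717468) = 44.1542 deg
(Earth-central angle = 90 - nadir - el = 37.0458 deg)

44.1542 degrees


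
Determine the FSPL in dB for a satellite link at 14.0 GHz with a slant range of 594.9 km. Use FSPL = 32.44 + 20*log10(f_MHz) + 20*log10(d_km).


f = 14.0 GHz = 14000.0000 MHz
d = 594.9 km
FSPL = 32.44 + 20*log10(14000.0000) + 20*log10(594.9)
FSPL = 32.44 + 82.9226 + 55.4889
FSPL = 170.8514 dB

170.8514 dB


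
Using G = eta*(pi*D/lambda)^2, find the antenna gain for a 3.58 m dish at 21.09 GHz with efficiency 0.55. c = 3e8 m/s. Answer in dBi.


lambda = c/f = 3e8 / 2.109e+10 = 0.01422475 m
G = eta*(pi*D/lambda)^2 = 0.55*(pi*3.58/0.01422475)^2
G = 343826.3352 (linear)
G = 10*log10(343826.3352) = 55.3634 dBi

55.3634 dBi


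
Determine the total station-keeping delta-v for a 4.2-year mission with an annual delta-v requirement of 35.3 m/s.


dV = rate * years = 35.3 * 4.2
dV = 148.2600 m/s

148.2600 m/s


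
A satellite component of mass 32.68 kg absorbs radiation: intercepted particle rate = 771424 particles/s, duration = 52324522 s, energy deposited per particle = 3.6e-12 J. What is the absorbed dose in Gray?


Total energy deposited = rate * time * E_per
  = 771424 * 52324522 * 3.6e-12 = 145.3118 J
Dose = E_total / mass = 145.3118 / 32.68
Dose = 4.4465 Gy

4.4465 Gy


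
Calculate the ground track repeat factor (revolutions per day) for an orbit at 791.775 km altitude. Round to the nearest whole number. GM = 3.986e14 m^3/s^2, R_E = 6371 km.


r = 7.162775e+06 m
T = 2*pi*sqrt(r^3/mu) = 6032.9980 s = 100.5500 min
revs/day = 1440 / 100.5500 = 14.3212
Rounded: 14 revolutions per day

14 revolutions per day


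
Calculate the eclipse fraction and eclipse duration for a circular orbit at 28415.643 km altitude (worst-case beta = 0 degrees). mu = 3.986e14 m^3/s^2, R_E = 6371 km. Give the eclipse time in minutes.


r = 34786.6430 km
T = 1076.1647 min
Eclipse fraction = arcsin(R_E/r)/pi = arcsin(6371.0000/34786.6430)/pi
= arcsin(0.183145)/pi = 0.05862779
Eclipse duration = 0.05862779 * 1076.1647 = 63.0932 min

63.0932 minutes


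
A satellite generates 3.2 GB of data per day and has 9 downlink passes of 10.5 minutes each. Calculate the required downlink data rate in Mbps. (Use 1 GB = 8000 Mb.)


total contact time = 9 * 10.5 * 60 = 5670.0000 s
data = 3.2 GB = 25600.0000 Mb
rate = 25600.0000 / 5670.0000 = 4.5150 Mbps

4.5150 Mbps


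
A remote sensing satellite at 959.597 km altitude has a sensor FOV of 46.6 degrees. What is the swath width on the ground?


FOV = 46.6 deg = 0.8133234 rad
swath = 2 * alt * tan(FOV/2) = 2 * 959.597 * tan(0.4066617)
swath = 2 * 959.597 * 0.430668
swath = 826.5355 km

826.5355 km


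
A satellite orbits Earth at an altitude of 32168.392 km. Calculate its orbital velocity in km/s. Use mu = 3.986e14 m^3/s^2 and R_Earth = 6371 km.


r = R_E + alt = 6371.0 + 32168.392 = 38539.3920 km = 3.8539392e+07 m
v = sqrt(mu/r) = sqrt(3.986e14 / 3.8539392e+07) = 3216.0013 m/s = 3.2160 km/s

3.2160 km/s


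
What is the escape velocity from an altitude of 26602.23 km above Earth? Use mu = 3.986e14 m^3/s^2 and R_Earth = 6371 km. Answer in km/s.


r = 6371.0 + 26602.23 = 32973.2300 km = 3.297323e+07 m
v_esc = sqrt(2*mu/r) = sqrt(2*3.986e14 / 3.297323e+07)
v_esc = 4917.0305 m/s = 4.9170 km/s

4.9170 km/s


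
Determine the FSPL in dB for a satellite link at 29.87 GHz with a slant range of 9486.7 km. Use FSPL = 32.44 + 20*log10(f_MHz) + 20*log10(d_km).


f = 29.87 GHz = 29870.0000 MHz
d = 9486.7 km
FSPL = 32.44 + 20*log10(29870.0000) + 20*log10(9486.7)
FSPL = 32.44 + 89.5047 + 79.5423
FSPL = 201.4870 dB

201.4870 dB


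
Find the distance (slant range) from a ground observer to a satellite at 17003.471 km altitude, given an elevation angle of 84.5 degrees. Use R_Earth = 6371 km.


h = 17003.471 km, el = 84.5 deg
d = -R_E*sin(el) + sqrt((R_E*sin(el))^2 + 2*R_E*h + h^2)
d = -6371.0000*sin(1.4748) + sqrt((6371.0000*0.9953962)^2 + 2*6371.0000*17003.471 + 17003.471^2)
d = 17024.8244 km

17024.8244 km


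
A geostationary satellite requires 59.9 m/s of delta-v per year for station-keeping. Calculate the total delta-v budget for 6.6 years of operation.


dV = rate * years = 59.9 * 6.6
dV = 395.3400 m/s

395.3400 m/s


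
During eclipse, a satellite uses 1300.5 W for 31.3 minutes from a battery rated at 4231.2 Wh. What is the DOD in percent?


E_used = P * t / 60 = 1300.5 * 31.3 / 60 = 678.4275 Wh
DOD = E_used / E_total * 100 = 678.4275 / 4231.2 * 100
DOD = 16.0339 %

16.0339 %
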